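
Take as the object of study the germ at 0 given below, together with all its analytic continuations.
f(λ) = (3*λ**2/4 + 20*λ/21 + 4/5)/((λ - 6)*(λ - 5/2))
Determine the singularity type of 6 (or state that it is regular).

The point is a pole of order 1.

The denominator factor λ - 6 vanishes at 6 and appears to the power 1; the numerator there equals 1173/35, nonzero, and no other factor vanishes.
Hence a pole whose order is the multiplicity, 1.


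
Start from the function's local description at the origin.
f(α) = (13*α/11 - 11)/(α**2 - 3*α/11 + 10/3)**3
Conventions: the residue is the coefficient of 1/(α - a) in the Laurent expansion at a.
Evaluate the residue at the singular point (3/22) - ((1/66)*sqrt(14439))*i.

The residue is -((94262751/111492995797)*sqrt(14439))*i.

The factor α**2 - 3*α/11 + 10/3 splits as (α - a)(α - a') with a = (3/22) - ((1/66)*sqrt(14439))*i, a' = (3/22) + ((1/66)*sqrt(14439))*i. At the order-3 pole a set g(α) = (α - a)^3*f(α) = [13*α/11 - 11] / (α - a')^3.
Order-3 pole: residue = g''(a)/2; g''((3/22) - ((1/66)*sqrt(14439))*i) = -((188525502/111492995797)*sqrt(14439))*i, so the residue is -((94262751/111492995797)*sqrt(14439))*i.


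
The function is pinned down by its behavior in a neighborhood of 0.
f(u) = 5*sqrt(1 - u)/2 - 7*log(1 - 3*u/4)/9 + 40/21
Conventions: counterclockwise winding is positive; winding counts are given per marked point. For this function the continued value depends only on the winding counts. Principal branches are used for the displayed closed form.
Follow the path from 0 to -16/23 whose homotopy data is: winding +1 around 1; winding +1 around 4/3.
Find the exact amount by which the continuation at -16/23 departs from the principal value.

The rational part is single-valued and drops out of the difference; each branch term changes only by its own monodromy.
(5/2)*sqrt(1 - u/(1)): winding +1 is odd, the square root flips sign, contributing -2*(5/2)*sqrt(1 - (-16/23)/(1)) = -2*(5/2)*sqrt(39/23) = -(5/23)*sqrt(897).
(-7/9)*log(1 - u/(4/3)): each positive loop around 4/3 adds 2*pi*i to the log, so winding +1 contributes (-7/9)*(1)*2*pi*i = -(14/9)*pi*i.
Summing the contributions at u = -16/23 gives (-(5/23)*sqrt(897)) - ((14/9)*pi)*i.

Continued minus principal equals (-(5/23)*sqrt(897)) - ((14/9)*pi)*i.


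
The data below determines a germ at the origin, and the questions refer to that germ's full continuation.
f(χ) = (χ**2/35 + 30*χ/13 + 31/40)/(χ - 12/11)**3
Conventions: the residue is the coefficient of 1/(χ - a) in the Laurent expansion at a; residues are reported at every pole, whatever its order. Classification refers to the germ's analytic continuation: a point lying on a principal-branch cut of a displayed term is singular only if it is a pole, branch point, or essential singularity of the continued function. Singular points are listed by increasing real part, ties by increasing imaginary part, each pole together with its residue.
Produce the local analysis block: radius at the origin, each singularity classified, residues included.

Radius of convergence at 0: 12/11.
At 12/11: a pole of order 3; residue 1/35.

Denominator factor (χ - 12/11)^3: pole of order 3 at 12/11, modulus 12/11.
The radius of convergence is the smallest modulus among the singular points: 12/11.
At the order-3 pole 12/11 set g(χ) = (χ - (12/11))^3*f(χ) = χ**2/35 + 30*χ/13 + 31/40.
Order-3 pole: residue = g''(a)/2; g''(12/11) = 2/35, so the residue is 1/35.


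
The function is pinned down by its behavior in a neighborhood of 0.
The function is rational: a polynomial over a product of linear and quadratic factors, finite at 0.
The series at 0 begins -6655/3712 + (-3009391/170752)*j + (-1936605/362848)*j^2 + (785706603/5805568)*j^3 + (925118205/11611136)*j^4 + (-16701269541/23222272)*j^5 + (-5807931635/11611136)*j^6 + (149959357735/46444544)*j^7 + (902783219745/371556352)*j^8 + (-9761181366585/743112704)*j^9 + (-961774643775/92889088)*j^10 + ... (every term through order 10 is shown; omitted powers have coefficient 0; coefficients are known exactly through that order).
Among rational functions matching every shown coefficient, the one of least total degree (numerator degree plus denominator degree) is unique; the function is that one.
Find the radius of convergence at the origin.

The radius of convergence is (2/11)*sqrt(11).

No rational of total degree below 9 reproduces all 11 coefficients; solving the [2/7] Pade equations on them gives f(j) = (37*j**2/34 + 37*j/23 + 5/29)/((j - 2)*(j**2 + 4/11)**3), whose expansion matches every shown term.
Denominator factor (j**2 + 4/11)^3: discriminant -16/11, complex-conjugate roots ((2/11)*sqrt(11))*i and -((2/11)*sqrt(11))*i; poles of order 3, moduli (2/11)*sqrt(11) and (2/11)*sqrt(11).
Denominator factor (j - 2): pole of order 1 at 2, modulus 2.
The radius of convergence is the smallest modulus among the singular points: (2/11)*sqrt(11).


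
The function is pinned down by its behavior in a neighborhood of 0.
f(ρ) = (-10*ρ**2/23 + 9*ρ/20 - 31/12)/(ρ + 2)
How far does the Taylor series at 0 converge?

The radius of convergence is 2.

Denominator factor (ρ + 2): pole of order 1 at -2, modulus 2.
The radius of convergence is the smallest modulus among the singular points: 2.


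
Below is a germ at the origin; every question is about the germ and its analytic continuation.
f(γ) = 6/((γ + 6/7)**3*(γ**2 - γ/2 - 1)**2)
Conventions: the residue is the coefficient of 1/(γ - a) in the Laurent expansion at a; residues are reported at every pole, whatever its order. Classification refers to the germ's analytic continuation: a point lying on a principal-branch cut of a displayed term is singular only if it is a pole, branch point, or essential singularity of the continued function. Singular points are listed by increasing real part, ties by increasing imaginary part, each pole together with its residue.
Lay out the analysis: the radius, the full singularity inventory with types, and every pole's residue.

Radius of convergence at 0: -1/4 + (1/4)*sqrt(17).
At -6/7: a pole of order 3; residue 994957593/8192.
At 1/4 - (1/4)*sqrt(17): a pole of order 2; residue -994957593/16384 - (69738965457/4734976)*sqrt(17).
At 1/4 + (1/4)*sqrt(17): a pole of order 2; residue -994957593/16384 + (69738965457/4734976)*sqrt(17).


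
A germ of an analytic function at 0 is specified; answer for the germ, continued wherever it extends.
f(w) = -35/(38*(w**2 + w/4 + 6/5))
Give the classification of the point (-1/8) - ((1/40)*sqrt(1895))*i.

The denominator factor w**2 + w/4 + 6/5 vanishes at (-1/8) - ((1/40)*sqrt(1895))*i and appears to the power 1; the numerator there equals -35/38, nonzero, and no other factor vanishes.
Hence a pole whose order is the multiplicity, 1.

The point is a pole of order 1.


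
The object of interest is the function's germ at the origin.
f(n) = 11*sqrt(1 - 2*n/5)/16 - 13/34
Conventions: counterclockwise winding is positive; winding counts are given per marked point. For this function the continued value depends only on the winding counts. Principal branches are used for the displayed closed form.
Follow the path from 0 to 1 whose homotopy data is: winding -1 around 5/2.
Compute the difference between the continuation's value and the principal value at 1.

The rational part is single-valued and drops out of the difference; each branch term changes only by its own monodromy.
(11/16)*sqrt(1 - n/(5/2)): winding -1 is odd, the square root flips sign, contributing -2*(11/16)*sqrt(1 - (1)/(5/2)) = -2*(11/16)*sqrt(3/5) = -(11/40)*sqrt(15).
Summing the contributions at n = 1 gives -(11/40)*sqrt(15).

Continued minus principal equals -(11/40)*sqrt(15).


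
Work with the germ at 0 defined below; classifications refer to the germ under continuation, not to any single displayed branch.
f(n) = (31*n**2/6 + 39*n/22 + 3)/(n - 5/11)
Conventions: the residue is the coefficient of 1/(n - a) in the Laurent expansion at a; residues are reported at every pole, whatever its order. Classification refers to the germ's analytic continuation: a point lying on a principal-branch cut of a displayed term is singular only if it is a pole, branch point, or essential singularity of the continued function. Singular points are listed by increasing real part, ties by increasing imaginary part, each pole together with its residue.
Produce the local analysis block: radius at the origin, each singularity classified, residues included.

Radius of convergence at 0: 5/11.
At 5/11: a pole of order 1; residue 1769/363.

Denominator factor (n - 5/11): pole of order 1 at 5/11, modulus 5/11.
The radius of convergence is the smallest modulus among the singular points: 5/11.
At the order-1 pole 5/11 set g(n) = (n - (5/11))*f(n) = 31*n**2/6 + 39*n/22 + 3.
Simple pole: residue = g(a) at a = 5/11, which is 1769/363.


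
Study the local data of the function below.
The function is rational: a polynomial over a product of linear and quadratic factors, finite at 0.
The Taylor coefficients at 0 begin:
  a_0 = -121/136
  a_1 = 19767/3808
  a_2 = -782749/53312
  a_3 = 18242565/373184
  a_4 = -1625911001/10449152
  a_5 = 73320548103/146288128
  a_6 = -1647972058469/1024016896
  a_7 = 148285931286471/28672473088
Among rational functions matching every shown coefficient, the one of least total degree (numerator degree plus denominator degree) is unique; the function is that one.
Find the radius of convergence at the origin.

No rational of total degree below 3 reproduces all 8 coefficients; solving the [1/2] Pade equations on them gives f(γ) = (11/34 - 9*γ/8)/(γ**2 - 6*γ/7 - 4/11), whose expansion matches every shown term.
Denominator factor (γ**2 - 6*γ/7 - 4/11): discriminant 1180/539, real irrational roots 3/7 + (1/77)*sqrt(3245) and 3/7 - (1/77)*sqrt(3245); poles of order 1, moduli 3/7 + (1/77)*sqrt(3245) and -3/7 + (1/77)*sqrt(3245).
The radius of convergence is the smallest modulus among the singular points: -3/7 + (1/77)*sqrt(3245).

The radius of convergence is -3/7 + (1/77)*sqrt(3245).


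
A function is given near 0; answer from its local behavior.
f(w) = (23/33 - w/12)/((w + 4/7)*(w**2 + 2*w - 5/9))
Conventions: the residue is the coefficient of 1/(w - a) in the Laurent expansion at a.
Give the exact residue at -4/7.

The residue is -3612/6655.

At the order-1 pole -4/7 set g(w) = (w - (-4/7))*f(w) = (23/33 - w/12)/(w**2 + 2*w - 5/9).
Simple pole: residue = g(a) at a = -4/7, which is -3612/6655.


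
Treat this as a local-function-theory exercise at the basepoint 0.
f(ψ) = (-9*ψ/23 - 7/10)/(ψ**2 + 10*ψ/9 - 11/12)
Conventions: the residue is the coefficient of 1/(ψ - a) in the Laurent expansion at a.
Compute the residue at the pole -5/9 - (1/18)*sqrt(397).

The factor ψ**2 + 10*ψ/9 - 11/12 splits as (ψ - a)(ψ - a') with a = -5/9 - (1/18)*sqrt(397), a' = -5/9 + (1/18)*sqrt(397). At the order-1 pole a set g(ψ) = (ψ - a)*f(ψ) = [-9*ψ/23 - 7/10] / (ψ - a').
Simple pole: residue = g(a) at a = -5/9 - (1/18)*sqrt(397), which is -9/46 + (999/91310)*sqrt(397).

The residue is -9/46 + (999/91310)*sqrt(397).


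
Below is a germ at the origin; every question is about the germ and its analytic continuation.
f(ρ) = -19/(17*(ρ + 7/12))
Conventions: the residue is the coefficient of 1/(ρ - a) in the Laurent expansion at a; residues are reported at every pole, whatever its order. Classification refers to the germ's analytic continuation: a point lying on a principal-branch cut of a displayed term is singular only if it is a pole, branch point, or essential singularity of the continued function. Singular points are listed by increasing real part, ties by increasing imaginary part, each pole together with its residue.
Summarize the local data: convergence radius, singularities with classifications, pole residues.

Radius of convergence at 0: 7/12.
At -7/12: a pole of order 1; residue -19/17.

Denominator factor (ρ + 7/12): pole of order 1 at -7/12, modulus 7/12.
The radius of convergence is the smallest modulus among the singular points: 7/12.
At the order-1 pole -7/12 set g(ρ) = (ρ - (-7/12))*f(ρ) = -19/17.
Simple pole: residue = g(a) at a = -7/12, which is -19/17.


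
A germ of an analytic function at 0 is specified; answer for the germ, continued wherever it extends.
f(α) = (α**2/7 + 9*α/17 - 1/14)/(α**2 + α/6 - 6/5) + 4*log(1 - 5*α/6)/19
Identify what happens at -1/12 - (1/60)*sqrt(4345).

The point is a pole of order 1.

The denominator factor α**2 + α/6 - 6/5 vanishes at -1/12 - (1/60)*sqrt(4345) and appears to the power 1; the numerator there equals 2479/42840 - (361/42840)*sqrt(4345), nonzero, and no other factor vanishes.
The branch terms are analytic at this point.
Hence a pole whose order is the multiplicity, 1.


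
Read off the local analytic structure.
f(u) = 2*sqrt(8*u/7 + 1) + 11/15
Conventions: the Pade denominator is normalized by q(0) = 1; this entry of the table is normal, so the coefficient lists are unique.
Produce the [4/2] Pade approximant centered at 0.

The Pade approximant has numerator coefficients [41/15, 1508/315, 4936/2205, 64/343, -64/7203]; denominator coefficients [1, 4/3, 8/21].

Taylor coefficients needed (expand at 0): a_0 = 41/15, a_1 = 8/7, a_2 = -16/49, a_3 = 64/343, a_4 = -320/2401, a_5 = 256/2401, a_6 = -1536/16807.
Write the denominator as Q(u) = 1 + q1*u + q2*u^2. Requiring Q*f - P = O(u^7) with deg P <= 4 kills the coefficients of u^5..u^6 in Q*f:
  u^5: a_5 + q1*a_4 + q2*a_3 = 0, i.e. 256/2401 + (-320/2401)*q1 + (64/343)*q2 = 0.
  u^6: a_6 + q1*a_5 + q2*a_4 = 0, i.e. -1536/16807 + (256/2401)*q1 + (-320/2401)*q2 = 0.
Solving this linear system: q1 = 4/3, q2 = 8/21.
The numerator is Q*f truncated at degree 4: P0 = a_0 = 41/15; P1 = a_1 + q1*a_0 = 1508/315; P2 = a_2 + q1*a_1 + q2*a_0 = 4936/2205; P3 = a_3 + q1*a_2 + q2*a_1 = 64/343; P4 = a_4 + q1*a_3 + q2*a_2 = -64/7203.


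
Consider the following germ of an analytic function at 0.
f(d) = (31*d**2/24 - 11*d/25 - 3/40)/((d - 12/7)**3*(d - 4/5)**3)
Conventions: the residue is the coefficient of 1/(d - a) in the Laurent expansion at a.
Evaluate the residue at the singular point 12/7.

The residue is 5003932675/402653184.

At the order-3 pole 12/7 set g(d) = (d - (12/7))^3*f(d) = (31*d**2/24 - 11*d/25 - 3/40)/(d - 4/5)**3.
Order-3 pole: residue = g''(a)/2; g''(12/7) = 5003932675/201326592, so the residue is 5003932675/402653184.


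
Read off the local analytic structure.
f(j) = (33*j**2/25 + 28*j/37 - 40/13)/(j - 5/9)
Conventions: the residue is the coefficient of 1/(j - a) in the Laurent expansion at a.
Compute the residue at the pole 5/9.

The residue is -29209/12987.

At the order-1 pole 5/9 set g(j) = (j - (5/9))*f(j) = 33*j**2/25 + 28*j/37 - 40/13.
Simple pole: residue = g(a) at a = 5/9, which is -29209/12987.


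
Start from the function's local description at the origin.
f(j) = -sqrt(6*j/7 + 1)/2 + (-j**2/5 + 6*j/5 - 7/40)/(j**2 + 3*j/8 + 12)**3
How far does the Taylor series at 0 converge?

The radius of convergence is 7/6.

Denominator factor (j**2 + 3*j/8 + 12)^3: discriminant -3063/64, complex-conjugate roots (-3/16) + ((1/16)*sqrt(3063))*i and (-3/16) - ((1/16)*sqrt(3063))*i; poles of order 3, moduli (2)*sqrt(3) and (2)*sqrt(3).
Branch term (-1/2)*sqrt(1 - j/(-7/6)): its argument vanishes at j = -7/6, a square-root branch point, modulus 7/6.
The radius of convergence is the smallest modulus among the singular points: 7/6.


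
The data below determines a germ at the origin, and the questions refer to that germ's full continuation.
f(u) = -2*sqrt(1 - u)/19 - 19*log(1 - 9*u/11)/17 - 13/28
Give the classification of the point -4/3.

There is no denominator, hence no pole anywhere.
Branch term sqrt(1 - u/(1)): argument at -4/3 is 7/3, nonzero, so -4/3 is not its branch point (a point on a principal cut is still regular for the continued germ).
Branch term log(1 - u/(11/9)): argument at -4/3 is 23/11, nonzero, so -4/3 is not its branch point (a point on a principal cut is still regular for the continued germ).
So the germ continues analytically to -4/3.

The point is a regular point.


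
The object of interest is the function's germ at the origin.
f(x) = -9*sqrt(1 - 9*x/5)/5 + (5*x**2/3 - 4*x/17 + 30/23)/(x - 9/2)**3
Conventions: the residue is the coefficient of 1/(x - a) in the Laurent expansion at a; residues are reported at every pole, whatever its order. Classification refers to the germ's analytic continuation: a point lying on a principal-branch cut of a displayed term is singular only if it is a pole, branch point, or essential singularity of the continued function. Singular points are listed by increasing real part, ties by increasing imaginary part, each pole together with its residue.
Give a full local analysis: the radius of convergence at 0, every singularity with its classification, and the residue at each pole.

Radius of convergence at 0: 5/9.
At 5/9: an algebraic (square-root) branch point.
At 9/2: a pole of order 3; residue 5/3.

Denominator factor (x - 9/2)^3: pole of order 3 at 9/2, modulus 9/2.
Branch term (-9/5)*sqrt(1 - x/(5/9)): its argument vanishes at x = 5/9, a square-root branch point, modulus 5/9.
The radius of convergence is the smallest modulus among the singular points: 5/9.
The branch term is analytic at 9/2 and contributes nothing to the residue; only the rational part matters.
At the order-3 pole 9/2 set g(x) = (x - (9/2))^3*(rational part) = 5*x**2/3 - 4*x/17 + 30/23.
Order-3 pole: residue = g''(a)/2; g''(9/2) = 10/3, so the residue is 5/3.
List the singular points by increasing real part (a conjugate pair: the negative imaginary part first).


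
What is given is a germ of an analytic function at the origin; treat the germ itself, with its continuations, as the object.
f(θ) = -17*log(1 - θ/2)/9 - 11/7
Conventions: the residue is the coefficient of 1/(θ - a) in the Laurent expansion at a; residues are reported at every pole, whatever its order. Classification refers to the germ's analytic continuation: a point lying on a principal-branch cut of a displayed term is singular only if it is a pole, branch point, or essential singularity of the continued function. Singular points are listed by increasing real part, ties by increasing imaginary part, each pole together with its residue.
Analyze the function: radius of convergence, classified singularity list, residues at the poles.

Branch term (-17/9)*log(1 - θ/(2)): its argument vanishes at θ = 2, a logarithmic branch point, modulus 2.
The radius of convergence is the smallest modulus among the singular points: 2.

Radius of convergence at 0: 2.
At 2: a logarithmic branch point.


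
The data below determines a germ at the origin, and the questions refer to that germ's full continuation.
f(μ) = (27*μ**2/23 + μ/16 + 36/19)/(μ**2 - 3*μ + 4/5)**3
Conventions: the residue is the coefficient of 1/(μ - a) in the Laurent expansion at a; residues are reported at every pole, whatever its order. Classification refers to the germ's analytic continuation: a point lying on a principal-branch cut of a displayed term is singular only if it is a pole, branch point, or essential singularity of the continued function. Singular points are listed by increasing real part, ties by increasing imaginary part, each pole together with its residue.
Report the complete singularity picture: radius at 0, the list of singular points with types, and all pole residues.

Radius of convergence at 0: 3/2 - (1/10)*sqrt(145).
At 3/2 - (1/10)*sqrt(145): a pole of order 3; residue -(4260645/170527888)*sqrt(145).
At 3/2 + (1/10)*sqrt(145): a pole of order 3; residue (4260645/170527888)*sqrt(145).


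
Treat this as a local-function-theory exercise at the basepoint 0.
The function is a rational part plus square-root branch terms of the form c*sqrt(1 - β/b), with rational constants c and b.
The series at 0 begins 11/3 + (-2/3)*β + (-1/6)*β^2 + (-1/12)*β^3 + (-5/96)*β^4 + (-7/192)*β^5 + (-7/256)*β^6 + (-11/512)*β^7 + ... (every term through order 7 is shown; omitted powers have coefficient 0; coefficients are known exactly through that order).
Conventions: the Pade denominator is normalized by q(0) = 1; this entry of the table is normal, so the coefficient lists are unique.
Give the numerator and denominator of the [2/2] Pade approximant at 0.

The Pade approximant has numerator coefficients [11/3, -41/12, 9/16]; denominator coefficients [1, -3/4, 1/16].

Taylor coefficients needed (read off): a_0 = 11/3, a_1 = -2/3, a_2 = -1/6, a_3 = -1/12, a_4 = -5/96.
Write the denominator as Q(β) = 1 + q1*β + q2*β^2. Requiring Q*f - P = O(β^5) with deg P <= 2 kills the coefficients of β^3..β^4 in Q*f:
  β^3: a_3 + q1*a_2 + q2*a_1 = 0, i.e. -1/12 + (-1/6)*q1 + (-2/3)*q2 = 0.
  β^4: a_4 + q1*a_3 + q2*a_2 = 0, i.e. -5/96 + (-1/12)*q1 + (-1/6)*q2 = 0.
Solving this linear system: q1 = -3/4, q2 = 1/16.
The numerator is Q*f truncated at degree 2: P0 = a_0 = 11/3; P1 = a_1 + q1*a_0 = -41/12; P2 = a_2 + q1*a_1 + q2*a_0 = 9/16.


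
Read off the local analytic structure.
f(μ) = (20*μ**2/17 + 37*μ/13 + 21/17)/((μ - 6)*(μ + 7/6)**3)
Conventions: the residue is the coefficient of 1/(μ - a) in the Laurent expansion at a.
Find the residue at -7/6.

The residue is -2895912/17571047.

At the order-3 pole -7/6 set g(μ) = (μ - (-7/6))^3*f(μ) = (20*μ**2/17 + 37*μ/13 + 21/17)/(μ - 6).
Order-3 pole: residue = g''(a)/2; g''(-7/6) = -5791824/17571047, so the residue is -2895912/17571047.


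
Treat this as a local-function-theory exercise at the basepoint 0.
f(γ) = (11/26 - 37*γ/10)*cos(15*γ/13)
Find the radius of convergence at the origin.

The radius of convergence is infinite.

The factor cos(15*γ/13) is entire and contributes no finite singular point.
The polynomial part has no poles.
No finite singular points: the Taylor series at 0 converges everywhere.


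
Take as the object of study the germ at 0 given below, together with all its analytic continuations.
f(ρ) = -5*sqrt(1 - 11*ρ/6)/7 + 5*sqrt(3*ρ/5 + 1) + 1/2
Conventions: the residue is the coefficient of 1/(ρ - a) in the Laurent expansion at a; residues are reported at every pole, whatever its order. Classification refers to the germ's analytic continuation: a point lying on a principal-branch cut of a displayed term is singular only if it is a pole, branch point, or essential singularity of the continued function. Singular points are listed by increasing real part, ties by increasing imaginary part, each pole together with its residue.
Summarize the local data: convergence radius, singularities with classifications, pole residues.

Radius of convergence at 0: 6/11.
At -5/3: an algebraic (square-root) branch point.
At 6/11: an algebraic (square-root) branch point.

Branch term (-5/7)*sqrt(1 - ρ/(6/11)): its argument vanishes at ρ = 6/11, a square-root branch point, modulus 6/11.
Branch term (5)*sqrt(1 - ρ/(-5/3)): its argument vanishes at ρ = -5/3, a square-root branch point, modulus 5/3.
The radius of convergence is the smallest modulus among the singular points: 6/11.
List the singular points by increasing real part (a conjugate pair: the negative imaginary part first).


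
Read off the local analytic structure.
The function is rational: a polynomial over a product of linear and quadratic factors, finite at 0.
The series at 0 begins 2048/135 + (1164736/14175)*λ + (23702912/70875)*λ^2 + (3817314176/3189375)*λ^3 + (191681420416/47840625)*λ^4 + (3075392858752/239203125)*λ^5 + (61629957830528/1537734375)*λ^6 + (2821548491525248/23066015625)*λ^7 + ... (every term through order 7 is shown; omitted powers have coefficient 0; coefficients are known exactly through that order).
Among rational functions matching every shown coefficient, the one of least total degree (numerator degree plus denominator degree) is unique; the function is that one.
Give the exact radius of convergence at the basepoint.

No rational of total degree below 5 reproduces all 8 coefficients; solving the [2/3] Pade equations on them gives f(λ) = (17*λ**2/15 + 17*λ/7 + 32/9)/((λ - 3/8)**2*(λ + 5/3)), whose expansion matches every shown term.
Denominator factor (λ - 3/8)^2: pole of order 2 at 3/8, modulus 3/8.
Denominator factor (λ + 5/3): pole of order 1 at -5/3, modulus 5/3.
The radius of convergence is the smallest modulus among the singular points: 3/8.

The radius of convergence is 3/8.


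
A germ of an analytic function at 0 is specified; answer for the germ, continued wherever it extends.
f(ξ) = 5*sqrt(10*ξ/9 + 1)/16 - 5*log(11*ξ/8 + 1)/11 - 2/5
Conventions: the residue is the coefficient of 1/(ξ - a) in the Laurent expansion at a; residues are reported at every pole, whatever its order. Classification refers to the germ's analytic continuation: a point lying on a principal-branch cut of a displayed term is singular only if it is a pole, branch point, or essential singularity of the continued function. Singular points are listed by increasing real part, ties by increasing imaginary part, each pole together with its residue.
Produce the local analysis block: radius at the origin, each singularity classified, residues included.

Branch term (-5/11)*log(1 - ξ/(-8/11)): its argument vanishes at ξ = -8/11, a logarithmic branch point, modulus 8/11.
Branch term (5/16)*sqrt(1 - ξ/(-9/10)): its argument vanishes at ξ = -9/10, a square-root branch point, modulus 9/10.
The radius of convergence is the smallest modulus among the singular points: 8/11.
List the singular points by increasing real part (a conjugate pair: the negative imaginary part first).

Radius of convergence at 0: 8/11.
At -9/10: an algebraic (square-root) branch point.
At -8/11: a logarithmic branch point.


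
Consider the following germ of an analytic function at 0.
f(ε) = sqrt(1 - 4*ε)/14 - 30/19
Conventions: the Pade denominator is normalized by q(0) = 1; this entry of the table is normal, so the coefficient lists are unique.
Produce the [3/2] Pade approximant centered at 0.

The Pade approximant has numerator coefficients [-401/266, 783/133, -1089/266, -1/7]; denominator coefficients [1, -4, 3].

Taylor coefficients needed (expand at 0): a_0 = -401/266, a_1 = -1/7, a_2 = -1/7, a_3 = -2/7, a_4 = -5/7, a_5 = -2.
Write the denominator as Q(ε) = 1 + q1*ε + q2*ε^2. Requiring Q*f - P = O(ε^6) with deg P <= 3 kills the coefficients of ε^4..ε^5 in Q*f:
  ε^4: a_4 + q1*a_3 + q2*a_2 = 0, i.e. -5/7 + (-2/7)*q1 + (-1/7)*q2 = 0.
  ε^5: a_5 + q1*a_4 + q2*a_3 = 0, i.e. -2 + (-5/7)*q1 + (-2/7)*q2 = 0.
Solving this linear system: q1 = -4, q2 = 3.
The numerator is Q*f truncated at degree 3: P0 = a_0 = -401/266; P1 = a_1 + q1*a_0 = 783/133; P2 = a_2 + q1*a_1 + q2*a_0 = -1089/266; P3 = a_3 + q1*a_2 + q2*a_1 = -1/7.


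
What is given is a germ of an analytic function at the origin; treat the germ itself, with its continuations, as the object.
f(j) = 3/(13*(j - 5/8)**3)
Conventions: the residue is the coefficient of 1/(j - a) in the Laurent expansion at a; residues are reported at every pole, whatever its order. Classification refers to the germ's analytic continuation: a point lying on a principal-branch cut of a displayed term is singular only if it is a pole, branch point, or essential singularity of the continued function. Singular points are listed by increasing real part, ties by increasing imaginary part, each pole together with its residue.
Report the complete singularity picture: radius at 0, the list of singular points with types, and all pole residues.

Denominator factor (j - 5/8)^3: pole of order 3 at 5/8, modulus 5/8.
The radius of convergence is the smallest modulus among the singular points: 5/8.
At the order-3 pole 5/8 set g(j) = (j - (5/8))^3*f(j) = 3/13.
Order-3 pole: residue = g''(a)/2; g''(5/8) = 0, so the residue is 0.

Radius of convergence at 0: 5/8.
At 5/8: a pole of order 3; residue 0.


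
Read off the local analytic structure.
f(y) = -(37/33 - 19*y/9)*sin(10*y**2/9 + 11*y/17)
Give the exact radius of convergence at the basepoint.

The factor -sin(10*y**2/9 + 11*y/17) is entire and contributes no finite singular point.
The polynomial part has no poles.
No finite singular points: the Taylor series at 0 converges everywhere.

The radius of convergence is infinite.


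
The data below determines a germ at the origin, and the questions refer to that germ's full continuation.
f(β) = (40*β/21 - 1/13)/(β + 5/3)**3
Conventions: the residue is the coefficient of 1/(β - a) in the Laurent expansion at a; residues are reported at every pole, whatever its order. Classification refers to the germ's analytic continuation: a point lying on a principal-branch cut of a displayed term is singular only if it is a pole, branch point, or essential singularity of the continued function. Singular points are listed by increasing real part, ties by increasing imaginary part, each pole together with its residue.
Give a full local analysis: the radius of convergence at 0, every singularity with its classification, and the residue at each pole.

Radius of convergence at 0: 5/3.
At -5/3: a pole of order 3; residue 0.

Denominator factor (β + 5/3)^3: pole of order 3 at -5/3, modulus 5/3.
The radius of convergence is the smallest modulus among the singular points: 5/3.
At the order-3 pole -5/3 set g(β) = (β - (-5/3))^3*f(β) = 40*β/21 - 1/13.
Order-3 pole: residue = g''(a)/2; g''(-5/3) = 0, so the residue is 0.


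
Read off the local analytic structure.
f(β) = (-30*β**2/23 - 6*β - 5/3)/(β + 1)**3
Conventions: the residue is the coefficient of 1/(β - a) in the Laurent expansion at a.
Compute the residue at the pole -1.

The residue is -30/23.

At the order-3 pole -1 set g(β) = (β - (-1))^3*f(β) = -30*β**2/23 - 6*β - 5/3.
Order-3 pole: residue = g''(a)/2; g''(-1) = -60/23, so the residue is -30/23.


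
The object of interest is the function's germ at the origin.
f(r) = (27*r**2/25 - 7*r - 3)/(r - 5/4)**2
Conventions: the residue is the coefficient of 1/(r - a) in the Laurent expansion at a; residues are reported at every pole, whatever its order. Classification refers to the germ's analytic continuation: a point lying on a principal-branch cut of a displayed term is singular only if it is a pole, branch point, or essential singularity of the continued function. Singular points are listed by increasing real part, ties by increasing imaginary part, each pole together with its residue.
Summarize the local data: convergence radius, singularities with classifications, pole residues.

Denominator factor (r - 5/4)^2: pole of order 2 at 5/4, modulus 5/4.
The radius of convergence is the smallest modulus among the singular points: 5/4.
At the order-2 pole 5/4 set g(r) = (r - (5/4))^2*f(r) = 27*r**2/25 - 7*r - 3.
Order-2 pole: residue = g'(a); g'(5/4) = -43/10, so the residue is -43/10.

Radius of convergence at 0: 5/4.
At 5/4: a pole of order 2; residue -43/10.


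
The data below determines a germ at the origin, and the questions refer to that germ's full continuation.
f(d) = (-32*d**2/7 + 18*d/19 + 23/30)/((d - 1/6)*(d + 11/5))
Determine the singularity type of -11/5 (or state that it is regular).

The point is a pole of order 1.

The denominator factor d + 11/5 vanishes at -11/5 and appears to the power 1; the numerator there equals -467693/19950, nonzero, and no other factor vanishes.
Hence a pole whose order is the multiplicity, 1.


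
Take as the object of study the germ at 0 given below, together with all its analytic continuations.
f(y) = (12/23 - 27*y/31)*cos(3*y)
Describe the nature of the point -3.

There is no denominator, hence no pole anywhere.
The factor cos(3*y) is entire.
So the germ continues analytically to -3.

The point is a regular point.


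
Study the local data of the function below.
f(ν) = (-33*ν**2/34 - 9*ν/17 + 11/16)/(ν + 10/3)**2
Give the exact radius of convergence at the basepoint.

The radius of convergence is 10/3.

Denominator factor (ν + 10/3)^2: pole of order 2 at -10/3, modulus 10/3.
The radius of convergence is the smallest modulus among the singular points: 10/3.


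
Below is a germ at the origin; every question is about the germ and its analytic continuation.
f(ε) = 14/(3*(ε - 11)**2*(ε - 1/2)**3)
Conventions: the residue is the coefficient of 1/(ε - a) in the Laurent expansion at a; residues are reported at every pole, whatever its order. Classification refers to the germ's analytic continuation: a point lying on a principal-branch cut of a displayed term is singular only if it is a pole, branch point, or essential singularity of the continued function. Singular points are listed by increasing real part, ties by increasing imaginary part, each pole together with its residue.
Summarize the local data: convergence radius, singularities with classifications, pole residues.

Radius of convergence at 0: 1/2.
At 1/2: a pole of order 3; residue 32/27783.
At 11: a pole of order 2; residue -32/27783.

Denominator factor (ε - 1/2)^3: pole of order 3 at 1/2, modulus 1/2.
Denominator factor (ε - 11)^2: pole of order 2 at 11, modulus 11.
The radius of convergence is the smallest modulus among the singular points: 1/2.
At the order-3 pole 1/2 set g(ε) = (ε - (1/2))^3*f(ε) = 14/(3*(ε - 11)**2).
Order-3 pole: residue = g''(a)/2; g''(1/2) = 64/27783, so the residue is 32/27783.
At the order-2 pole 11 set g(ε) = (ε - (11))^2*f(ε) = 14/(3*(ε - 1/2)**3).
Order-2 pole: residue = g'(a); g'(11) = -32/27783, so the residue is -32/27783.
List the singular points by increasing real part (a conjugate pair: the negative imaginary part first).


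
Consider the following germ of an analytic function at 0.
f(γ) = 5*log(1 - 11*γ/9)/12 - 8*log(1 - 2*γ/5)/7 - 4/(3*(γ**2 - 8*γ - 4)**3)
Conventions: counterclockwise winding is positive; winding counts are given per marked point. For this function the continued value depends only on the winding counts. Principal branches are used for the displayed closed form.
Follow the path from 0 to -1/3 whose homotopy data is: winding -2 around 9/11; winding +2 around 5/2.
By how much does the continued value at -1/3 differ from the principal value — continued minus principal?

Continued minus principal equals -(131/21)*pi*i.

The rational part is single-valued and drops out of the difference; each branch term changes only by its own monodromy.
(-8/7)*log(1 - γ/(5/2)): each positive loop around 5/2 adds 2*pi*i to the log, so winding +2 contributes (-8/7)*(2)*2*pi*i = -(32/7)*pi*i.
(5/12)*log(1 - γ/(9/11)): each positive loop around 9/11 adds 2*pi*i to the log, so winding -2 contributes (5/12)*(-2)*2*pi*i = -(5/3)*pi*i.
Summing the contributions at γ = -1/3 gives -(131/21)*pi*i.


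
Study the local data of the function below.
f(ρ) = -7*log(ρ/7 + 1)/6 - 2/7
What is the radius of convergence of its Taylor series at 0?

Branch term (-7/6)*log(1 - ρ/(-7)): its argument vanishes at ρ = -7, a logarithmic branch point, modulus 7.
The radius of convergence is the smallest modulus among the singular points: 7.

The radius of convergence is 7.


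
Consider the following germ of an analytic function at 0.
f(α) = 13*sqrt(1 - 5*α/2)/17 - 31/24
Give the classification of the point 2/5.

The term (13/17)*sqrt(1 - α/(2/5)) has argument 1 - 2/5/(2/5) = 0 at 2/5: a square-root (algebraic, two-sheeted) branch point; the remaining terms are analytic or single-valued there.

The point is an algebraic (square-root) branch point.


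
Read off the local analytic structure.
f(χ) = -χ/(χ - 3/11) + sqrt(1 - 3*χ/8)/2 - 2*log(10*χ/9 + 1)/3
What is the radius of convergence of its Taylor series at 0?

The radius of convergence is 3/11.

Denominator factor (χ - 3/11): pole of order 1 at 3/11, modulus 3/11.
Branch term (-2/3)*log(1 - χ/(-9/10)): its argument vanishes at χ = -9/10, a logarithmic branch point, modulus 9/10.
Branch term (1/2)*sqrt(1 - χ/(8/3)): its argument vanishes at χ = 8/3, a square-root branch point, modulus 8/3.
The radius of convergence is the smallest modulus among the singular points: 3/11.


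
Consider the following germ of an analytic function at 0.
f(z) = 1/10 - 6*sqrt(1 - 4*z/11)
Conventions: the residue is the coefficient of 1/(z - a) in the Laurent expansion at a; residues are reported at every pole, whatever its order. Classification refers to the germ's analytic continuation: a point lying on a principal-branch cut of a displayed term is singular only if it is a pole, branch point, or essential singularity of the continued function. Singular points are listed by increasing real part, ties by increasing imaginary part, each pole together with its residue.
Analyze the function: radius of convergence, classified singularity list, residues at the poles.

Branch term (-6)*sqrt(1 - z/(11/4)): its argument vanishes at z = 11/4, a square-root branch point, modulus 11/4.
The radius of convergence is the smallest modulus among the singular points: 11/4.

Radius of convergence at 0: 11/4.
At 11/4: an algebraic (square-root) branch point.


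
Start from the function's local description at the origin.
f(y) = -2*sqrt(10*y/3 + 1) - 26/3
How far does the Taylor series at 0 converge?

Branch term (-2)*sqrt(1 - y/(-3/10)): its argument vanishes at y = -3/10, a square-root branch point, modulus 3/10.
The radius of convergence is the smallest modulus among the singular points: 3/10.

The radius of convergence is 3/10.


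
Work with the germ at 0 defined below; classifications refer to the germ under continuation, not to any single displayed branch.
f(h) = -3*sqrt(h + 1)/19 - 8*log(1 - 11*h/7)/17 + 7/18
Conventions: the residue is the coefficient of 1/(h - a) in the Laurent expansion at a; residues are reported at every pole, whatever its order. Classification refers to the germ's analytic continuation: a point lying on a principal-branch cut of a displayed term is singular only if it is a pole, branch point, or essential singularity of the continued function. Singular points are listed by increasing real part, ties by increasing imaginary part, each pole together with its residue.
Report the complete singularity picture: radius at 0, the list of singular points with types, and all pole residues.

Radius of convergence at 0: 7/11.
At -1: an algebraic (square-root) branch point.
At 7/11: a logarithmic branch point.

Branch term (-8/17)*log(1 - h/(7/11)): its argument vanishes at h = 7/11, a logarithmic branch point, modulus 7/11.
Branch term (-3/19)*sqrt(1 - h/(-1)): its argument vanishes at h = -1, a square-root branch point, modulus 1.
The radius of convergence is the smallest modulus among the singular points: 7/11.
List the singular points by increasing real part (a conjugate pair: the negative imaginary part first).


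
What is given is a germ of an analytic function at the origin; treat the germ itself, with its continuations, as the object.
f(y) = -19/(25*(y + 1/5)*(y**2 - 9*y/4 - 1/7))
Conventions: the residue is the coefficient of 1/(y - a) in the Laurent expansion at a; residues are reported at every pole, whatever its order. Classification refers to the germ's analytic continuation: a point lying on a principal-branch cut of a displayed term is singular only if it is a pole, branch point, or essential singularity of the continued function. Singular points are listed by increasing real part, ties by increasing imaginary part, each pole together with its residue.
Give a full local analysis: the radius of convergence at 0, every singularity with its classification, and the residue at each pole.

Radius of convergence at 0: -9/8 + (1/56)*sqrt(4417).
At -1/5: a pole of order 1; residue -532/243.
At 9/8 - (1/56)*sqrt(4417): a pole of order 1; residue 266/243 + (14098/766665)*sqrt(4417).
At 9/8 + (1/56)*sqrt(4417): a pole of order 1; residue 266/243 - (14098/766665)*sqrt(4417).


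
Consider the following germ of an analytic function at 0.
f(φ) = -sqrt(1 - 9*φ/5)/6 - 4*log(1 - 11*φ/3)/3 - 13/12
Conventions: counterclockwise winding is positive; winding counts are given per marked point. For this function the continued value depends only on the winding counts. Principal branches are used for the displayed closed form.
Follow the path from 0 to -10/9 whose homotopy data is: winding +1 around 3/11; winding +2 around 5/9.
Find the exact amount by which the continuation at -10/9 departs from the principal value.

The rational part is single-valued and drops out of the difference; each branch term changes only by its own monodromy.
(-1/6)*sqrt(1 - φ/(5/9)): winding +2 is even, the square root returns to the same sheet, contribution 0.
(-4/3)*log(1 - φ/(3/11)): each positive loop around 3/11 adds 2*pi*i to the log, so winding +1 contributes (-4/3)*(1)*2*pi*i = -(8/3)*pi*i.
Summing the contributions at φ = -10/9 gives -(8/3)*pi*i.

Continued minus principal equals -(8/3)*pi*i.
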